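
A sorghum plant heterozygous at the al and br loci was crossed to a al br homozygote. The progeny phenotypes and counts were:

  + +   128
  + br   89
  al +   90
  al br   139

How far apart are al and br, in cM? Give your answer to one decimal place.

40.1 cM

The two most frequent classes, + + (128) and al br (139), are the parental types, so the F1 was + + / al br.
The recombinant classes are + br and al +: 89 + 90 = 179.
Recombination frequency = 179/446 = 0.4013 ≈ 40.1%, i.e. 40.1 cM.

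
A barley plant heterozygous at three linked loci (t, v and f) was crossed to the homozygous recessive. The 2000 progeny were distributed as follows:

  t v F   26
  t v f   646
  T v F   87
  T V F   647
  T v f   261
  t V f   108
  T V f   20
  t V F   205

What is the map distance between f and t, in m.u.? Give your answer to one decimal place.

25.6 m.u.

The two most frequent reciprocal classes, t v f and T V F, are the parental types, so the F1 was t v f / T V F.
The two rarest classes, t v F and T V f, are the double crossovers. Comparing them with the parentals, only the f allele has switched, so f is the middle locus and the order is v – f – t.
Crossovers in the f–t interval produce the single-crossover classes T v f and t V F (261 + 205 = 466) plus the double crossovers (46).
RF(f–t) = (466 + 46) / 2000 = 512/2000 = 0.2560 → 25.6 m.u.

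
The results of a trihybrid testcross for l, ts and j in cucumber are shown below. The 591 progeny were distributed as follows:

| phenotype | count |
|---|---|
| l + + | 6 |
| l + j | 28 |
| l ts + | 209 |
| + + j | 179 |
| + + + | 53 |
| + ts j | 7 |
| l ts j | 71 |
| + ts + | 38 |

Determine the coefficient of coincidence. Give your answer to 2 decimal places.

0.71

The two most frequent reciprocal classes, l ts + and + + j, are the parental types, so the F1 was l ts + / + + j.
The two rarest classes, l + + and + ts j, are the double crossovers. Comparing them with the parentals, only the ts allele has switched, so ts is the middle locus and the order is l – ts – j.
l–ts: (66 + 13)/591 = 0.1337; ts–j: (124 + 13)/591 = 0.2318.
Expected DCO frequency = 0.1337 × 0.2318 ≈ 0.03099; observed = 13/591 ≈ 0.02200.
Coefficient of coincidence = 0.02200/0.03099 ≈ 0.71.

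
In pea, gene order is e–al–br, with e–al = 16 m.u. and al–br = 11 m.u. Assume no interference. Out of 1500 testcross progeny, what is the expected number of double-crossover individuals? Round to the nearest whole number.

26

Map distances give recombination frequencies of 0.160 and 0.110 for the two intervals.
With no interference, expected double-crossover frequency = 0.160 × 0.110 = 0.01760.
Expected number = 0.01760 × 1500 = 26.40 ≈ 26.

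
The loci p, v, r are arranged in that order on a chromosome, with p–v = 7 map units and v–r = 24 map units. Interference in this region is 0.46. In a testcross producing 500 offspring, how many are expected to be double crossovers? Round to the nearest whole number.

5

Map distances give recombination frequencies of 0.070 and 0.240 for the two intervals.
With interference 0.46 (so coincidence = 0.54), expected double-crossover frequency = 0.070 × 0.240 × 0.54 = 0.00907.
Expected number = 0.00907 × 500 = 4.54 ≈ 5.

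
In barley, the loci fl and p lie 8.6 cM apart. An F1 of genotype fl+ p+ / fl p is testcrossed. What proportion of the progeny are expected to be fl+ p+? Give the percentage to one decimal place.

45.7%

A map distance of 8.6 cM corresponds to a recombination frequency of 0.086.
The F1 is fl+ p+ / fl p, so fl+ p+ is a parental gamete class with expected frequency (1 − r)/2 = 0.914/2 = 0.4570.
That is 0.4570 = 45.7% of the progeny.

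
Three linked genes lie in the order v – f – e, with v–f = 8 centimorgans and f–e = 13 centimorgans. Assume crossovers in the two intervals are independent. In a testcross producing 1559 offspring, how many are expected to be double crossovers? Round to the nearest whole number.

Map distances give recombination frequencies of 0.080 and 0.130 for the two intervals.
With no interference, expected double-crossover frequency = 0.080 × 0.130 = 0.01040.
Expected number = 0.01040 × 1559 = 16.21 ≈ 16.

16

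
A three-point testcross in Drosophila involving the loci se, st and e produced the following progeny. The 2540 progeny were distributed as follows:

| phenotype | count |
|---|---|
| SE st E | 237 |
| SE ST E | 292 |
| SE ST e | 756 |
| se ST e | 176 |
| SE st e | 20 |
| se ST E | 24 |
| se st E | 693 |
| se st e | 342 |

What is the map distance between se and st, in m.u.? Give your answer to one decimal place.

The two most frequent reciprocal classes, SE ST e and se st E, are the parental types, so the F1 was SE ST e / se st E.
The two rarest classes, SE st e and se ST E, are the double crossovers. Comparing them with the parentals, only the st allele has switched, so st is the middle locus and the order is se – st – e.
Crossovers in the se–st interval produce the single-crossover classes se ST e and SE st E (176 + 237 = 413) plus the double crossovers (44).
RF(se–st) = (413 + 44) / 2540 = 457/2540 = 0.1799 → 18.0 m.u.

18.0 m.u.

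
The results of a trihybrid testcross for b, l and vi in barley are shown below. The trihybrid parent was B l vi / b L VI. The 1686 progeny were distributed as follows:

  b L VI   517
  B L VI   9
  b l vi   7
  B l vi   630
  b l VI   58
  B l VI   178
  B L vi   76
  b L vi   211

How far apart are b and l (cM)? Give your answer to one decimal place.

8.9 cM

The two rarest classes, b l vi and B L VI, are the double crossovers. Comparing them with the parentals, only the b allele has switched, so b is the middle locus and the order is l – b – vi.
Crossovers in the l–b interval produce the single-crossover classes B L vi and b l VI (76 + 58 = 134) plus the double crossovers (16).
RF(l–b) = (134 + 16) / 1686 = 150/1686 = 0.0890 → 8.9 cM.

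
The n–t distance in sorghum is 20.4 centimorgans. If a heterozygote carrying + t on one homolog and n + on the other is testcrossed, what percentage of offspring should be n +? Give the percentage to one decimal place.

A map distance of 20.4 centimorgans corresponds to a recombination frequency of 0.204.
The F1 is + t / n +, so n + is a parental gamete class with expected frequency (1 − r)/2 = 0.796/2 = 0.3980.
That is 0.3980 = 39.8% of the progeny.

39.8%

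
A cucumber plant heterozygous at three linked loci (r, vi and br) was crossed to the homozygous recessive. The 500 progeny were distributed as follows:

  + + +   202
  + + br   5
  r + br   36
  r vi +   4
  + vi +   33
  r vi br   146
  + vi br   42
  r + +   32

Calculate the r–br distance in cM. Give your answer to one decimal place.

16.6 cM

The two most frequent reciprocal classes, r vi br and + + +, are the parental types, so the F1 was r vi br / + + +.
The two rarest classes, r vi + and + + br, are the double crossovers. Comparing them with the parentals, only the br allele has switched, so br is the middle locus and the order is r – br – vi.
Crossovers in the r–br interval produce the single-crossover classes + vi br and r + + (42 + 32 = 74) plus the double crossovers (9).
RF(r–br) = (74 + 9) / 500 = 83/500 = 0.1660 → 16.6 cM.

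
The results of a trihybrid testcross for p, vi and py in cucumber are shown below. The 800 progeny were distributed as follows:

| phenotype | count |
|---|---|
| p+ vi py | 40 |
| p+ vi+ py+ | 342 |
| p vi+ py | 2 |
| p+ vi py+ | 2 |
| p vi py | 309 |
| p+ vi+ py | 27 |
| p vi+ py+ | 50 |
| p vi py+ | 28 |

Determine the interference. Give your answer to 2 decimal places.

0.42

The two most frequent reciprocal classes, p vi py and p+ vi+ py+, are the parental types, so the F1 was p vi py / p+ vi+ py+.
The two rarest classes, p vi+ py and p+ vi py+, are the double crossovers. Comparing them with the parentals, only the vi allele has switched, so vi is the middle locus and the order is p – vi – py.
p–vi: (90 + 4)/800 = 0.1175; vi–py: (55 + 4)/800 = 0.0737.
Expected DCO frequency = 0.1175 × 0.0737 ≈ 0.00866; observed = 4/800 ≈ 0.00500.
Coefficient of coincidence = 0.00500/0.00866 ≈ 0.58; interference = 1 − 0.58 = 0.42.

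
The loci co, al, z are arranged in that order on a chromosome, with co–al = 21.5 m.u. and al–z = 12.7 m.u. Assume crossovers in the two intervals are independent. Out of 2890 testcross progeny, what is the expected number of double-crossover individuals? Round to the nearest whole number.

79

Map distances give recombination frequencies of 0.215 and 0.127 for the two intervals.
With no interference, expected double-crossover frequency = 0.215 × 0.127 = 0.02730.
Expected number = 0.02730 × 2890 = 78.91 ≈ 79.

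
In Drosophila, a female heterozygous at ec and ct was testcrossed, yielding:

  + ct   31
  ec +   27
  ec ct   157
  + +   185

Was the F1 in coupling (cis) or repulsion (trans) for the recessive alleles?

cis

The two most frequent classes are + + (185) and ec ct (157); these are the parental (non-recombinant) types.
So the F1 carried + + on one chromosome and ec ct on the other — the recessive alleles are on the same chromosome (cis / coupling).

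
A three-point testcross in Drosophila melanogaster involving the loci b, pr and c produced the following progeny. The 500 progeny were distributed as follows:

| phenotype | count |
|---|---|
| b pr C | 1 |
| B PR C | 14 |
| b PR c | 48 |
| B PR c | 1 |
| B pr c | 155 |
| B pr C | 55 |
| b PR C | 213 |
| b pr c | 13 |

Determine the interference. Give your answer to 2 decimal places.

0.67

The two most frequent reciprocal classes, B pr c and b PR C, are the parental types, so the F1 was B pr c / b PR C.
The two rarest classes, B PR c and b pr C, are the double crossovers. Comparing them with the parentals, only the pr allele has switched, so pr is the middle locus and the order is b – pr – c.
b–pr: (27 + 2)/500 = 0.0580; pr–c: (103 + 2)/500 = 0.2100.
Expected DCO frequency = 0.0580 × 0.2100 ≈ 0.01218; observed = 2/500 ≈ 0.00400.
Coefficient of coincidence = 0.00400/0.01218 ≈ 0.33; interference = 1 − 0.33 = 0.67.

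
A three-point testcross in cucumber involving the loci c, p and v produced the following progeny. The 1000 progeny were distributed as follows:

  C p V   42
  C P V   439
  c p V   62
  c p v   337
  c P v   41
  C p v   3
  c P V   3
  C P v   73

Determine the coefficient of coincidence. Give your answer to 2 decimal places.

0.48

The two most frequent reciprocal classes, C P V and c p v, are the parental types, so the F1 was C P V / c p v.
The two rarest classes, c P V and C p v, are the double crossovers. Comparing them with the parentals, only the c allele has switched, so c is the middle locus and the order is p – c – v.
p–c: (83 + 6)/1000 = 0.0890; c–v: (135 + 6)/1000 = 0.1410.
Expected DCO frequency = 0.0890 × 0.1410 ≈ 0.01255; observed = 6/1000 ≈ 0.00600.
Coefficient of coincidence = 0.00600/0.01255 ≈ 0.48.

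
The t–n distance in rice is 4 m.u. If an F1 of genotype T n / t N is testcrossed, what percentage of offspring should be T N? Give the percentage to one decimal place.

A map distance of 4 m.u. corresponds to a recombination frequency of 0.040.
The F1 is T n / t N, so T N is a recombinant gamete class with expected frequency r/2 = 0.040/2 = 0.0200.
That is 0.0200 = 2.0% of the progeny.

2.0%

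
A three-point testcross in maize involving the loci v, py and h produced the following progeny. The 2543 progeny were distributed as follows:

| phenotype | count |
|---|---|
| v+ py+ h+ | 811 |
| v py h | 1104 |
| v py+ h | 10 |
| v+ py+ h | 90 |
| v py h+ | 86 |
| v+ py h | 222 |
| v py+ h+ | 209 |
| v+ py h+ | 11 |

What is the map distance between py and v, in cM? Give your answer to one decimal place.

17.8 cM

The two most frequent reciprocal classes, v+ py+ h+ and v py h, are the parental types, so the F1 was v+ py+ h+ / v py h.
The two rarest classes, v+ py h+ and v py+ h, are the double crossovers. Comparing them with the parentals, only the py allele has switched, so py is the middle locus and the order is v – py – h.
Crossovers in the v–py interval produce the single-crossover classes v py+ h+ and v+ py h (209 + 222 = 431) plus the double crossovers (21).
RF(v–py) = (431 + 21) / 2543 = 452/2543 = 0.1777 → 17.8 cM.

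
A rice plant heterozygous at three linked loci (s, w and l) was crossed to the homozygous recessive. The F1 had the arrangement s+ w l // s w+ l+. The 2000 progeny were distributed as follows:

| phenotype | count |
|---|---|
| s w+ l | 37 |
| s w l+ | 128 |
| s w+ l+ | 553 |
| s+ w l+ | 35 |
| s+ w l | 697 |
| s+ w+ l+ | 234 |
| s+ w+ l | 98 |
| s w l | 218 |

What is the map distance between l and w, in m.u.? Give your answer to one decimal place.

14.9 m.u.

The two rarest classes, s+ w l+ and s w+ l, are the double crossovers. Comparing them with the parentals, only the l allele has switched, so l is the middle locus and the order is s – l – w.
Crossovers in the l–w interval produce the single-crossover classes s+ w+ l and s w l+ (98 + 128 = 226) plus the double crossovers (72).
RF(l–w) = (226 + 72) / 2000 = 298/2000 = 0.1490 → 14.9 m.u.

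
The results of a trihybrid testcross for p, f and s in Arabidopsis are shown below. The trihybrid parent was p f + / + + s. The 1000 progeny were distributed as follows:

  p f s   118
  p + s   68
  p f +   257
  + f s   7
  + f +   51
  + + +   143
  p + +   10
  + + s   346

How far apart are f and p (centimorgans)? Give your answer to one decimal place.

The two rarest classes, p + + and + f s, are the double crossovers. Comparing them with the parentals, only the f allele has switched, so f is the middle locus and the order is s – f – p.
Crossovers in the f–p interval produce the single-crossover classes + f + and p + s (51 + 68 = 119) plus the double crossovers (17).
RF(f–p) = (119 + 17) / 1000 = 136/1000 = 0.1360 → 13.6 centimorgans.

13.6 centimorgans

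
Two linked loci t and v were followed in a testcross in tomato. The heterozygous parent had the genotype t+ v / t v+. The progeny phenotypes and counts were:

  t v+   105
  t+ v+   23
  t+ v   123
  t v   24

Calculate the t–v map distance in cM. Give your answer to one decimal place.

17.1 cM

The recombinant classes are t+ v+ and t v: 23 + 24 = 47.
Recombination frequency = 47/275 = 0.1709 ≈ 17.1%, i.e. 17.1 cM.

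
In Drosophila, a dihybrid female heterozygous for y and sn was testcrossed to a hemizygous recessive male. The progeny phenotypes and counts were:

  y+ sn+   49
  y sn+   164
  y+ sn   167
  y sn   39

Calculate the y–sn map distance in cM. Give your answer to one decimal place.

21.0 cM

The two most frequent classes, y+ sn (167) and y sn+ (164), are the parental types, so the F1 was y+ sn / y sn+.
The recombinant classes are y+ sn+ and y sn: 49 + 39 = 88.
Recombination frequency = 88/419 = 0.2100 ≈ 21.0%, i.e. 21.0 cM.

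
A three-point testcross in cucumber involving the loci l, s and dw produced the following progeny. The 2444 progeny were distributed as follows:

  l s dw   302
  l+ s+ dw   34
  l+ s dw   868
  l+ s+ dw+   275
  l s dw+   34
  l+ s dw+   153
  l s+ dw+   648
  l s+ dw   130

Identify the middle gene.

s

The two most frequent reciprocal classes, l s+ dw+ and l+ s dw, are the parental types, so the F1 was l s+ dw+ / l+ s dw.
The two rarest classes, l s dw+ and l+ s+ dw, are the double crossovers. Comparing them with the parentals, only the s allele has switched, so s is the middle locus and the order is l – s – dw.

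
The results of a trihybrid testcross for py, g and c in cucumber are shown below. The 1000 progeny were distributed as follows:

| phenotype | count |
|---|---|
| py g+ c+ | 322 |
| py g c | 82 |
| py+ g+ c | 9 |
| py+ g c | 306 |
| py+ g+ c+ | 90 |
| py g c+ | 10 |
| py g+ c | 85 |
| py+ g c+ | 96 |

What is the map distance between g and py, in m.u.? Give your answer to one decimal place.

The two most frequent reciprocal classes, py g+ c+ and py+ g c, are the parental types, so the F1 was py g+ c+ / py+ g c.
The two rarest classes, py g c+ and py+ g+ c, are the double crossovers. Comparing them with the parentals, only the g allele has switched, so g is the middle locus and the order is py – g – c.
Crossovers in the py–g interval produce the single-crossover classes py+ g+ c+ and py g c (90 + 82 = 172) plus the double crossovers (19).
RF(py–g) = (172 + 19) / 1000 = 191/1000 = 0.1910 → 19.1 m.u.

19.1 m.u.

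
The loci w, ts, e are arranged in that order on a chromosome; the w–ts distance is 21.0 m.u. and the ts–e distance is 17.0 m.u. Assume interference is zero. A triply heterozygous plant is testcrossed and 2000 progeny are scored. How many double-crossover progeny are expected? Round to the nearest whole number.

Map distances give recombination frequencies of 0.210 and 0.170 for the two intervals.
With no interference, expected double-crossover frequency = 0.210 × 0.170 = 0.03570.
Expected number = 0.03570 × 2000 = 71.40 ≈ 71.

71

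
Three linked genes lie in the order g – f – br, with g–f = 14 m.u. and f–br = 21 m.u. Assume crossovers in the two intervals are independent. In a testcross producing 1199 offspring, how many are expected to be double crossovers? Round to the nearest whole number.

Map distances give recombination frequencies of 0.140 and 0.210 for the two intervals.
With no interference, expected double-crossover frequency = 0.140 × 0.210 = 0.02940.
Expected number = 0.02940 × 1199 = 35.25 ≈ 35.

35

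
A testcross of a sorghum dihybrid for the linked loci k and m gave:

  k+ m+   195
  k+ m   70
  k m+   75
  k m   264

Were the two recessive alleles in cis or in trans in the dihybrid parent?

cis

The two most frequent classes are k+ m+ (195) and k m (264); these are the parental (non-recombinant) types.
So the F1 carried k+ m+ on one chromosome and k m on the other — the recessive alleles are on the same chromosome (cis / coupling).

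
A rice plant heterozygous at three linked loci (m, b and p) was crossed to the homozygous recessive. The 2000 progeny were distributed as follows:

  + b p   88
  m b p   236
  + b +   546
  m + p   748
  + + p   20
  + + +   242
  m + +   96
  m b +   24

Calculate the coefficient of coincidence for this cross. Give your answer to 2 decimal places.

The two most frequent reciprocal classes, m + p and + b +, are the parental types, so the F1 was m + p / + b +.
The two rarest classes, + + p and m b +, are the double crossovers. Comparing them with the parentals, only the m allele has switched, so m is the middle locus and the order is b – m – p.
b–m: (478 + 44)/2000 = 0.2610; m–p: (184 + 44)/2000 = 0.1140.
Expected DCO frequency = 0.2610 × 0.1140 ≈ 0.02975; observed = 44/2000 ≈ 0.02200.
Coefficient of coincidence = 0.02200/0.02975 ≈ 0.74.

0.74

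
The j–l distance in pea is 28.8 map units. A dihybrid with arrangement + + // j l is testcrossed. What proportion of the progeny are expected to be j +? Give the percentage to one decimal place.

A map distance of 28.8 map units corresponds to a recombination frequency of 0.288.
The F1 is + + / j l, so j + is a recombinant gamete class with expected frequency r/2 = 0.288/2 = 0.1440.
That is 0.1440 = 14.4% of the progeny.

14.4%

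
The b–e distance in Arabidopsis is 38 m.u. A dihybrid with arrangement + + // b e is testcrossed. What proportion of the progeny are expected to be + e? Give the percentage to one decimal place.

A map distance of 38 m.u. corresponds to a recombination frequency of 0.380.
The F1 is + + / b e, so + e is a recombinant gamete class with expected frequency r/2 = 0.380/2 = 0.1900.
That is 0.1900 = 19.0% of the progeny.

19.0%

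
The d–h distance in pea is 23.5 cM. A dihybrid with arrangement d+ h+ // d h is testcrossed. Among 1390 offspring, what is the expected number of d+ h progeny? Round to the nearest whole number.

163

A map distance of 23.5 cM corresponds to a recombination frequency of 0.235.
The F1 is d+ h+ / d h, so d+ h is a recombinant gamete class with expected frequency r/2 = 0.235/2 = 0.1175.
Expected number = 0.1175 × 1390 = 163.32 ≈ 163.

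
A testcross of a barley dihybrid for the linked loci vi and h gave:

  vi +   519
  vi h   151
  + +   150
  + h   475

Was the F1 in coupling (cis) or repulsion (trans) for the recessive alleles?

The two most frequent classes are + h (475) and vi + (519); these are the parental (non-recombinant) types.
So the F1 carried + h on one chromosome and vi + on the other — the recessive alleles are on opposite chromosomes (trans / repulsion).

trans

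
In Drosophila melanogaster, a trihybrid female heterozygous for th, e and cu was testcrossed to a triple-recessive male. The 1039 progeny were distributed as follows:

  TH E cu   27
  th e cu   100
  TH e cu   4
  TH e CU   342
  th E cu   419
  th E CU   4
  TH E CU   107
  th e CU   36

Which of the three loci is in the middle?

The two most frequent reciprocal classes, th E cu and TH e CU, are the parental types, so the F1 was th E cu / TH e CU.
The two rarest classes, th E CU and TH e cu, are the double crossovers. Comparing them with the parentals, only the cu allele has switched, so cu is the middle locus and the order is e – cu – th.

cu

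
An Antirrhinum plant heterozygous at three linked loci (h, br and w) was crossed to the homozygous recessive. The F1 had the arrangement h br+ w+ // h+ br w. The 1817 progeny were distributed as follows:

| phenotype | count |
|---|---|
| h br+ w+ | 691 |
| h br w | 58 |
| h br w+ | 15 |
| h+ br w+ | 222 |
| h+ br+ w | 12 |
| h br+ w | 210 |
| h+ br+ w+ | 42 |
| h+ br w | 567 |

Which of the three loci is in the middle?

br

The two rarest classes, h br w+ and h+ br+ w, are the double crossovers. Comparing them with the parentals, only the br allele has switched, so br is the middle locus and the order is w – br – h.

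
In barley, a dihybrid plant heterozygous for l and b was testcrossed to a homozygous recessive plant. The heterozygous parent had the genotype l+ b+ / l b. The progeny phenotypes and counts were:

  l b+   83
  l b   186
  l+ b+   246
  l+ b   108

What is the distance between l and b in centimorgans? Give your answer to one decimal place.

The recombinant classes are l+ b and l b+: 108 + 83 = 191.
Recombination frequency = 191/623 = 0.3066 ≈ 30.7%, i.e. 30.7 centimorgans.

30.7 centimorgans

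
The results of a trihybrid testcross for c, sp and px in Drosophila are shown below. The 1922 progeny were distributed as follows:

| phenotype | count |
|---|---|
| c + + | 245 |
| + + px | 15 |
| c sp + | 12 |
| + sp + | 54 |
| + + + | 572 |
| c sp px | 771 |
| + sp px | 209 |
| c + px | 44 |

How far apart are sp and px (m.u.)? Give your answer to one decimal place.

The two most frequent reciprocal classes, + + + and c sp px, are the parental types, so the F1 was + + + / c sp px.
The two rarest classes, + + px and c sp +, are the double crossovers. Comparing them with the parentals, only the px allele has switched, so px is the middle locus and the order is c – px – sp.
Crossovers in the px–sp interval produce the single-crossover classes + sp + and c + px (54 + 44 = 98) plus the double crossovers (27).
RF(px–sp) = (98 + 27) / 1922 = 125/1922 = 0.0650 → 6.5 m.u.

6.5 m.u.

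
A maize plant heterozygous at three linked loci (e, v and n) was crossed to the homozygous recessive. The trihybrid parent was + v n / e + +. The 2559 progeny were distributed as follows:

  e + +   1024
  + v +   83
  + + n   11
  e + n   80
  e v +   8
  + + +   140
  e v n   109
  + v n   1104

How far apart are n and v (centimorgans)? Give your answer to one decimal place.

7.1 centimorgans

The two rarest classes, + + n and e v +, are the double crossovers. Comparing them with the parentals, only the v allele has switched, so v is the middle locus and the order is n – v – e.
Crossovers in the n–v interval produce the single-crossover classes + v + and e + n (83 + 80 = 163) plus the double crossovers (19).
RF(n–v) = (163 + 19) / 2559 = 182/2559 = 0.0711 → 7.1 centimorgans.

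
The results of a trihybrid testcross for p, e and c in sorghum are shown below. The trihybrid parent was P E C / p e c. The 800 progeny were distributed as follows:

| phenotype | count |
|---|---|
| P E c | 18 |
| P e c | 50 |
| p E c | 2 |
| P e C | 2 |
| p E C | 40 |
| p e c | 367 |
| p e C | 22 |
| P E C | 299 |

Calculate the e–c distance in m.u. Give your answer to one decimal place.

The two rarest classes, P e C and p E c, are the double crossovers. Comparing them with the parentals, only the e allele has switched, so e is the middle locus and the order is p – e – c.
Crossovers in the e–c interval produce the single-crossover classes P E c and p e C (18 + 22 = 40) plus the double crossovers (4).
RF(e–c) = (40 + 4) / 800 = 44/800 = 0.0550 → 5.5 m.u.

5.5 m.u.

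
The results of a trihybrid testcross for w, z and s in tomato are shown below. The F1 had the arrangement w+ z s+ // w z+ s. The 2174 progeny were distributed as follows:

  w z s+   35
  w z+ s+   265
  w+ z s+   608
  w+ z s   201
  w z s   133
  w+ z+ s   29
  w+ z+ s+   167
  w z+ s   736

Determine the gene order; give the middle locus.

w

The two rarest classes, w z s+ and w+ z+ s, are the double crossovers. Comparing them with the parentals, only the w allele has switched, so w is the middle locus and the order is z – w – s.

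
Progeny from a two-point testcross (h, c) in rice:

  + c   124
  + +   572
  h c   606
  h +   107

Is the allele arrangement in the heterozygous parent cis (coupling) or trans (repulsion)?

The two most frequent classes are + + (572) and h c (606); these are the parental (non-recombinant) types.
So the F1 carried + + on one chromosome and h c on the other — the recessive alleles are on the same chromosome (cis / coupling).

cis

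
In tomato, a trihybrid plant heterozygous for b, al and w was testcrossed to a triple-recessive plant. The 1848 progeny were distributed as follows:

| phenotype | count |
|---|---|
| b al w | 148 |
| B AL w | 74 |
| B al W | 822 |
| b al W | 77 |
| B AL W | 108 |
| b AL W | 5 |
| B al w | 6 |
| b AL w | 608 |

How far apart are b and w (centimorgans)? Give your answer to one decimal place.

The two most frequent reciprocal classes, B al W and b AL w, are the parental types, so the F1 was B al W / b AL w.
The two rarest classes, B al w and b AL W, are the double crossovers. Comparing them with the parentals, only the w allele has switched, so w is the middle locus and the order is al – w – b.
Crossovers in the w–b interval produce the single-crossover classes b al W and B AL w (77 + 74 = 151) plus the double crossovers (11).
RF(w–b) = (151 + 11) / 1848 = 162/1848 = 0.0877 → 8.8 centimorgans.

8.8 centimorgans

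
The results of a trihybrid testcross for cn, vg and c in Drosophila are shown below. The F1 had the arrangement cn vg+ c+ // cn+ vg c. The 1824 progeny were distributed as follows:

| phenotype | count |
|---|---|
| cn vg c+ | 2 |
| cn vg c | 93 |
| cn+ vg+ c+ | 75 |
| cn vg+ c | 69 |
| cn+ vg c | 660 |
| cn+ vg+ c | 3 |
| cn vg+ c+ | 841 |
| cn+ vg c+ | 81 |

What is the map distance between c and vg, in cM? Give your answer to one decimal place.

8.5 cM

The two rarest classes, cn vg c+ and cn+ vg+ c, are the double crossovers. Comparing them with the parentals, only the vg allele has switched, so vg is the middle locus and the order is cn – vg – c.
Crossovers in the vg–c interval produce the single-crossover classes cn vg+ c and cn+ vg c+ (69 + 81 = 150) plus the double crossovers (5).
RF(vg–c) = (150 + 5) / 1824 = 155/1824 = 0.0850 → 8.5 cM.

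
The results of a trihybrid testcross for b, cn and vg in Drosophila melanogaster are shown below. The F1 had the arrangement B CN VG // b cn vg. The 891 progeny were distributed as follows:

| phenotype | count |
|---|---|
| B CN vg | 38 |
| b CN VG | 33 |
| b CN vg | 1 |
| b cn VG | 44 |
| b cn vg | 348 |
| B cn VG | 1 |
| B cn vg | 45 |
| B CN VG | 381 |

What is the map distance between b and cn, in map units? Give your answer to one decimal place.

The two rarest classes, B cn VG and b CN vg, are the double crossovers. Comparing them with the parentals, only the cn allele has switched, so cn is the middle locus and the order is b – cn – vg.
Crossovers in the b–cn interval produce the single-crossover classes b CN VG and B cn vg (33 + 45 = 78) plus the double crossovers (2).
RF(b–cn) = (78 + 2) / 891 = 80/891 = 0.0898 → 9.0 map units.

9.0 map units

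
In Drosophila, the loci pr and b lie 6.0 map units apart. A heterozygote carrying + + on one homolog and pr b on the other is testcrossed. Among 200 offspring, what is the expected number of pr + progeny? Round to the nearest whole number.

A map distance of 6.0 map units corresponds to a recombination frequency of 0.060.
The F1 is + + / pr b, so pr + is a recombinant gamete class with expected frequency r/2 = 0.060/2 = 0.0300.
Expected number = 0.0300 × 200 = 6.00 ≈ 6.

6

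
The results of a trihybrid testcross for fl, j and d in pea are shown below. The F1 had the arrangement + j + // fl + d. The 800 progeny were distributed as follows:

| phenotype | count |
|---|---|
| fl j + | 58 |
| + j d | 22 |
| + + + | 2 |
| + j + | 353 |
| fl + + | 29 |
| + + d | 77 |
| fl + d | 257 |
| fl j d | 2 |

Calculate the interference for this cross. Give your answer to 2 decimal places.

0.58

The two rarest classes, + + + and fl j d, are the double crossovers. Comparing them with the parentals, only the j allele has switched, so j is the middle locus and the order is fl – j – d.
fl–j: (135 + 4)/800 = 0.1737; j–d: (51 + 4)/800 = 0.0688.
Expected DCO frequency = 0.1737 × 0.0688 ≈ 0.01195; observed = 4/800 ≈ 0.00500.
Coefficient of coincidence = 0.00500/0.01195 ≈ 0.42; interference = 1 − 0.42 = 0.58.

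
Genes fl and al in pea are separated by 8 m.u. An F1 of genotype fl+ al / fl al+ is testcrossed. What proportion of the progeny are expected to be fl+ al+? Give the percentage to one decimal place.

4.0%

A map distance of 8 m.u. corresponds to a recombination frequency of 0.080.
The F1 is fl+ al / fl al+, so fl+ al+ is a recombinant gamete class with expected frequency r/2 = 0.080/2 = 0.0400.
That is 0.0400 = 4.0% of the progeny.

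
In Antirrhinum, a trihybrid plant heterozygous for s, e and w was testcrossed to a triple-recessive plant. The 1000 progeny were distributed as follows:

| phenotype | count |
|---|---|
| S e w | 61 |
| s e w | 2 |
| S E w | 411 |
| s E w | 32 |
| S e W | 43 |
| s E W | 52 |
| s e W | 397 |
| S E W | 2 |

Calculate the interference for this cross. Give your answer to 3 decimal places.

The two most frequent reciprocal classes, S E w and s e W, are the parental types, so the F1 was S E w / s e W.
The two rarest classes, S E W and s e w, are the double crossovers. Comparing them with the parentals, only the w allele has switched, so w is the middle locus and the order is s – w – e.
s–w: (75 + 4)/1000 = 0.0790; w–e: (113 + 4)/1000 = 0.1170.
Expected DCO frequency = 0.0790 × 0.1170 ≈ 0.00924; observed = 4/1000 ≈ 0.00400.
Coefficient of coincidence = 0.00400/0.00924 ≈ 0.433; interference = 1 − 0.433 = 0.567.

0.567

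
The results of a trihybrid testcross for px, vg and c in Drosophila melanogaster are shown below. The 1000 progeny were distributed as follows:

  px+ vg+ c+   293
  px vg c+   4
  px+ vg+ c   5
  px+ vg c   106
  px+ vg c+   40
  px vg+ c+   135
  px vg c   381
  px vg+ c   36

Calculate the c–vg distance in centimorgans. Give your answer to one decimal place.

8.5 centimorgans

The two most frequent reciprocal classes, px vg c and px+ vg+ c+, are the parental types, so the F1 was px vg c / px+ vg+ c+.
The two rarest classes, px vg c+ and px+ vg+ c, are the double crossovers. Comparing them with the parentals, only the c allele has switched, so c is the middle locus and the order is vg – c – px.
Crossovers in the vg–c interval produce the single-crossover classes px vg+ c and px+ vg c+ (36 + 40 = 76) plus the double crossovers (9).
RF(vg–c) = (76 + 9) / 1000 = 85/1000 = 0.0850 → 8.5 centimorgans.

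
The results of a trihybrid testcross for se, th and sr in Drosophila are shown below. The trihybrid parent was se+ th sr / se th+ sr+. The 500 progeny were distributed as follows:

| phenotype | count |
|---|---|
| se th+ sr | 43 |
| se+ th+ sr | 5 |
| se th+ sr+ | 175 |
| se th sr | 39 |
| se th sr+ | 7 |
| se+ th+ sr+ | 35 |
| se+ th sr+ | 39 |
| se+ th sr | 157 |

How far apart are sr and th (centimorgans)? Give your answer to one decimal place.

The two rarest classes, se+ th+ sr and se th sr+, are the double crossovers. Comparing them with the parentals, only the th allele has switched, so th is the middle locus and the order is se – th – sr.
Crossovers in the th–sr interval produce the single-crossover classes se+ th sr+ and se th+ sr (39 + 43 = 82) plus the double crossovers (12).
RF(th–sr) = (82 + 12) / 500 = 94/500 = 0.1880 → 18.8 centimorgans.

18.8 centimorgans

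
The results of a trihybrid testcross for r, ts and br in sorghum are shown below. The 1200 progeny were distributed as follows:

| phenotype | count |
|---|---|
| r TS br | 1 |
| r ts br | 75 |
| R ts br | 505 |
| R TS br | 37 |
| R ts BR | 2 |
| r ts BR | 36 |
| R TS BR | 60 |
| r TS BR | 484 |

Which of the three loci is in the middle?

The two most frequent reciprocal classes, R ts br and r TS BR, are the parental types, so the F1 was R ts br / r TS BR.
The two rarest classes, R ts BR and r TS br, are the double crossovers. Comparing them with the parentals, only the br allele has switched, so br is the middle locus and the order is r – br – ts.

br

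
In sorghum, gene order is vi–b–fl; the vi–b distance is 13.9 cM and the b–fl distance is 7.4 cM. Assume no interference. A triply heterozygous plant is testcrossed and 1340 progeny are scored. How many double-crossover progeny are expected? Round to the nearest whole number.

14

Map distances give recombination frequencies of 0.139 and 0.074 for the two intervals.
With no interference, expected double-crossover frequency = 0.139 × 0.074 = 0.01029.
Expected number = 0.01029 × 1340 = 13.78 ≈ 14.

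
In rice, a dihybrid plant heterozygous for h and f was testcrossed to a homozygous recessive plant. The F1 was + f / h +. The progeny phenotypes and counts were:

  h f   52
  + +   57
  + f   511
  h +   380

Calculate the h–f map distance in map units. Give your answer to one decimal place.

10.9 map units

The recombinant classes are + + and h f: 57 + 52 = 109.
Recombination frequency = 109/1000 = 0.1090 ≈ 10.9%, i.e. 10.9 map units.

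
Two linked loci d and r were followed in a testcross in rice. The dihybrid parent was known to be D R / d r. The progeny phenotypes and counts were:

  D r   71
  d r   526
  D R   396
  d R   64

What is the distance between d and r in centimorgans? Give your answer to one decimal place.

12.8 centimorgans

The recombinant classes are D r and d R: 71 + 64 = 135.
Recombination frequency = 135/1057 = 0.1277 ≈ 12.8%, i.e. 12.8 centimorgans.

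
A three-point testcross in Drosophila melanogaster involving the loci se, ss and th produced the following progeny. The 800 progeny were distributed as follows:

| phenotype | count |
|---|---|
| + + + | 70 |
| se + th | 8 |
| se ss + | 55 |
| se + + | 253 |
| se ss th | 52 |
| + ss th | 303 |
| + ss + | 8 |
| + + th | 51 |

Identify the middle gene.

The two most frequent reciprocal classes, se + + and + ss th, are the parental types, so the F1 was se + + / + ss th.
The two rarest classes, se + th and + ss +, are the double crossovers. Comparing them with the parentals, only the th allele has switched, so th is the middle locus and the order is se – th – ss.

th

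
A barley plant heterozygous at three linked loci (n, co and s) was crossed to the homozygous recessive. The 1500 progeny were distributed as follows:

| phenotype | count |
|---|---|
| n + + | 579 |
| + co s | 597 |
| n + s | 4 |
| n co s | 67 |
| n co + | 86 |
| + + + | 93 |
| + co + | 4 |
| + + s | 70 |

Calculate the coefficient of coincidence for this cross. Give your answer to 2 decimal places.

The two most frequent reciprocal classes, n + + and + co s, are the parental types, so the F1 was n + + / + co s.
The two rarest classes, n + s and + co +, are the double crossovers. Comparing them with the parentals, only the s allele has switched, so s is the middle locus and the order is co – s – n.
co–s: (156 + 8)/1500 = 0.1093; s–n: (160 + 8)/1500 = 0.1120.
Expected DCO frequency = 0.1093 × 0.1120 ≈ 0.01224; observed = 8/1500 ≈ 0.00533.
Coefficient of coincidence = 0.00533/0.01224 ≈ 0.44.

0.44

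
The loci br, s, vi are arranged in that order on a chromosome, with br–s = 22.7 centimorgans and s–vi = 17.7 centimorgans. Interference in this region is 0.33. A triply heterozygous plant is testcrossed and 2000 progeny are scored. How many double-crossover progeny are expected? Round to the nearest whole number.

54

Map distances give recombination frequencies of 0.227 and 0.177 for the two intervals.
With interference 0.33 (so coincidence = 0.67), expected double-crossover frequency = 0.227 × 0.177 × 0.67 = 0.02692.
Expected number = 0.02692 × 2000 = 53.84 ≈ 54.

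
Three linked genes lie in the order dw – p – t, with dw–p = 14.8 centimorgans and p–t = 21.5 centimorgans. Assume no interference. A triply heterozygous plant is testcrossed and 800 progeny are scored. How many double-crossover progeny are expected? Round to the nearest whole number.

Map distances give recombination frequencies of 0.148 and 0.215 for the two intervals.
With no interference, expected double-crossover frequency = 0.148 × 0.215 = 0.03182.
Expected number = 0.03182 × 800 = 25.46 ≈ 25.

25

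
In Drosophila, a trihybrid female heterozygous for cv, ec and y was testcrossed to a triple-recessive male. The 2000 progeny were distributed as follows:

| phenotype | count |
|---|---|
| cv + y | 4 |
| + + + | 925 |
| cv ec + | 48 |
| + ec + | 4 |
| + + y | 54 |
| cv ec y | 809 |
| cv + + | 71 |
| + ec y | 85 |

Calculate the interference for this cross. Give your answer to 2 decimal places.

0.11

The two most frequent reciprocal classes, + + + and cv ec y, are the parental types, so the F1 was + + + / cv ec y.
The two rarest classes, + ec + and cv + y, are the double crossovers. Comparing them with the parentals, only the ec allele has switched, so ec is the middle locus and the order is y – ec – cv.
y–ec: (102 + 8)/2000 = 0.0550; ec–cv: (156 + 8)/2000 = 0.0820.
Expected DCO frequency = 0.0550 × 0.0820 ≈ 0.00451; observed = 8/2000 ≈ 0.00400.
Coefficient of coincidence = 0.00400/0.00451 ≈ 0.89; interference = 1 − 0.89 = 0.11.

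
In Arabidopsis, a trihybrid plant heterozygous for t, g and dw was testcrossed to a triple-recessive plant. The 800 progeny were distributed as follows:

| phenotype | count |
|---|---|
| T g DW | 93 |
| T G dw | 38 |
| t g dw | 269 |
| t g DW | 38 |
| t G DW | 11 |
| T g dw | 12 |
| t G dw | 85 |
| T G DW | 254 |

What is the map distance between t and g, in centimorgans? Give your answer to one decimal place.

25.1 centimorgans

The two most frequent reciprocal classes, t g dw and T G DW, are the parental types, so the F1 was t g dw / T G DW.
The two rarest classes, T g dw and t G DW, are the double crossovers. Comparing them with the parentals, only the t allele has switched, so t is the middle locus and the order is g – t – dw.
Crossovers in the g–t interval produce the single-crossover classes t G dw and T g DW (85 + 93 = 178) plus the double crossovers (23).
RF(g–t) = (178 + 23) / 800 = 201/800 = 0.2512 → 25.1 centimorgans.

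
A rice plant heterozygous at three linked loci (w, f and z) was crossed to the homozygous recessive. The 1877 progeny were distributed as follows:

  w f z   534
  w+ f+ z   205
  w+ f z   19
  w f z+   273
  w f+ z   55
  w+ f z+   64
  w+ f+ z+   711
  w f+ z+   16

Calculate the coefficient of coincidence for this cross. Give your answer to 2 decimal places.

The two most frequent reciprocal classes, w f z and w+ f+ z+, are the parental types, so the F1 was w f z / w+ f+ z+.
The two rarest classes, w+ f z and w f+ z+, are the double crossovers. Comparing them with the parentals, only the w allele has switched, so w is the middle locus and the order is z – w – f.
z–w: (478 + 35)/1877 = 0.2733; w–f: (119 + 35)/1877 = 0.0820.
Expected DCO frequency = 0.2733 × 0.0820 ≈ 0.02241; observed = 35/1877 ≈ 0.01865.
Coefficient of coincidence = 0.01865/0.02241 ≈ 0.83.

0.83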